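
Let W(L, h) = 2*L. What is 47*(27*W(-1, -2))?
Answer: -2538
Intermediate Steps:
47*(27*W(-1, -2)) = 47*(27*(2*(-1))) = 47*(27*(-2)) = 47*(-54) = -2538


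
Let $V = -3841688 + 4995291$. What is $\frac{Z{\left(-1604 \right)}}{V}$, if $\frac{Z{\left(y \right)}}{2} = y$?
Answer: $- \frac{3208}{1153603} \approx -0.0027809$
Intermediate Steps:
$Z{\left(y \right)} = 2 y$
$V = 1153603$
$\frac{Z{\left(-1604 \right)}}{V} = \frac{2 \left(-1604\right)}{1153603} = \left(-3208\right) \frac{1}{1153603} = - \frac{3208}{1153603}$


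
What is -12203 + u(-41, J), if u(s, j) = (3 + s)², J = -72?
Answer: -10759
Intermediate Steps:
-12203 + u(-41, J) = -12203 + (3 - 41)² = -12203 + (-38)² = -12203 + 1444 = -10759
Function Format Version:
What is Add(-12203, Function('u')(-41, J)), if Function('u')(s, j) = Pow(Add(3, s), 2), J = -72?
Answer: -10759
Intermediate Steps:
Add(-12203, Function('u')(-41, J)) = Add(-12203, Pow(Add(3, -41), 2)) = Add(-12203, Pow(-38, 2)) = Add(-12203, 1444) = -10759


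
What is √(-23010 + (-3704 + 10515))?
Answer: I*√16199 ≈ 127.28*I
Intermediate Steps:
√(-23010 + (-3704 + 10515)) = √(-23010 + 6811) = √(-16199) = I*√16199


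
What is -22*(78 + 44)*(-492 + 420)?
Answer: 193248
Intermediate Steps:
-22*(78 + 44)*(-492 + 420) = -2684*(-72) = -22*(-8784) = 193248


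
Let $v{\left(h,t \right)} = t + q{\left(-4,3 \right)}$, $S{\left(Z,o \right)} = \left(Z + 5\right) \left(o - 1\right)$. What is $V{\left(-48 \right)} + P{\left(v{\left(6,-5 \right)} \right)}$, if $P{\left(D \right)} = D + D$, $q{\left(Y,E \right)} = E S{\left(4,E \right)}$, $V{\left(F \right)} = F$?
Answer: $50$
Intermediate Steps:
$S{\left(Z,o \right)} = \left(-1 + o\right) \left(5 + Z\right)$ ($S{\left(Z,o \right)} = \left(5 + Z\right) \left(-1 + o\right) = \left(-1 + o\right) \left(5 + Z\right)$)
$q{\left(Y,E \right)} = E \left(-9 + 9 E\right)$ ($q{\left(Y,E \right)} = E \left(-5 - 4 + 5 E + 4 E\right) = E \left(-9 + 9 E\right)$)
$v{\left(h,t \right)} = 54 + t$ ($v{\left(h,t \right)} = t + 9 \cdot 3 \left(-1 + 3\right) = t + 9 \cdot 3 \cdot 2 = t + 54 = 54 + t$)
$P{\left(D \right)} = 2 D$
$V{\left(-48 \right)} + P{\left(v{\left(6,-5 \right)} \right)} = -48 + 2 \left(54 - 5\right) = -48 + 2 \cdot 49 = -48 + 98 = 50$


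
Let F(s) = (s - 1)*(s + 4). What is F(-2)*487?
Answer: -2922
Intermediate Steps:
F(s) = (-1 + s)*(4 + s)
F(-2)*487 = (-4 + (-2)² + 3*(-2))*487 = (-4 + 4 - 6)*487 = -6*487 = -2922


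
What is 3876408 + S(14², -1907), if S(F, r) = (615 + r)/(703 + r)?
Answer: 1166799131/301 ≈ 3.8764e+6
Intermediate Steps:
S(F, r) = (615 + r)/(703 + r)
3876408 + S(14², -1907) = 3876408 + (615 - 1907)/(703 - 1907) = 3876408 - 1292/(-1204) = 3876408 - 1/1204*(-1292) = 3876408 + 323/301 = 1166799131/301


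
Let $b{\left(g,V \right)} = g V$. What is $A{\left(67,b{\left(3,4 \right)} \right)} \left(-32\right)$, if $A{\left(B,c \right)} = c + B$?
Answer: $-2528$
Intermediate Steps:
$b{\left(g,V \right)} = V g$
$A{\left(B,c \right)} = B + c$
$A{\left(67,b{\left(3,4 \right)} \right)} \left(-32\right) = \left(67 + 4 \cdot 3\right) \left(-32\right) = \left(67 + 12\right) \left(-32\right) = 79 \left(-32\right) = -2528$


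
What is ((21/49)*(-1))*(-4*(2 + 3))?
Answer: 60/7 ≈ 8.5714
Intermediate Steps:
((21/49)*(-1))*(-4*(2 + 3)) = ((21*(1/49))*(-1))*(-4*5) = ((3/7)*(-1))*(-20) = -3/7*(-20) = 60/7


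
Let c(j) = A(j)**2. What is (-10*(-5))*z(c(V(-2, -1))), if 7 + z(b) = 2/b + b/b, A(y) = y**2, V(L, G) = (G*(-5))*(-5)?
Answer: -4687496/15625 ≈ -300.00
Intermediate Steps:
V(L, G) = 25*G (V(L, G) = -5*G*(-5) = 25*G)
c(j) = j**4 (c(j) = (j**2)**2 = j**4)
z(b) = -6 + 2/b (z(b) = -7 + (2/b + b/b) = -7 + (2/b + 1) = -7 + (1 + 2/b) = -6 + 2/b)
(-10*(-5))*z(c(V(-2, -1))) = (-10*(-5))*(-6 + 2/((25*(-1))**4)) = 50*(-6 + 2/((-25)**4)) = 50*(-6 + 2/390625) = 50*(-2343748/390625) = -4687496/15625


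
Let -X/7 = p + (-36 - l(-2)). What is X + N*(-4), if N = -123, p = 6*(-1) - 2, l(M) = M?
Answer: 786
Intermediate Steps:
p = -8 (p = -6 - 2 = -8)
X = 294 (X = -7*(-8 + (-36 - 1*(-2))) = -7*(-8 + (-36 + 2)) = -7*(-8 - 34) = -7*(-42) = 294)
X + N*(-4) = 294 - 123*(-4) = 294 + 492 = 786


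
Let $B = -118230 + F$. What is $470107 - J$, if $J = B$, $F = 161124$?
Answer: $427213$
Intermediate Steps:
$B = 42894$ ($B = -118230 + 161124 = 42894$)
$J = 42894$
$470107 - J = 470107 - 42894 = 427213$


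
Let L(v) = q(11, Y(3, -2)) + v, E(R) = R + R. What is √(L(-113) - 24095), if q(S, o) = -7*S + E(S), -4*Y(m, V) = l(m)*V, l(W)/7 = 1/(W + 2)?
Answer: I*√24263 ≈ 155.77*I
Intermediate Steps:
l(W) = 7/(2 + W) (l(W) = 7/(W + 2) = 7/(2 + W))
E(R) = 2*R
Y(m, V) = -7*V/(4*(2 + m)) (Y(m, V) = -7/(2 + m)*V/4 = -7*V/(4*(2 + m)))
q(S, o) = -5*S (q(S, o) = -7*S + 2*S = -5*S)
L(v) = -55 + v (L(v) = -5*11 + v = -55 + v)
√(L(-113) - 24095) = √((-55 - 113) - 24095) = √(-168 - 24095) = √(-24263) = I*√24263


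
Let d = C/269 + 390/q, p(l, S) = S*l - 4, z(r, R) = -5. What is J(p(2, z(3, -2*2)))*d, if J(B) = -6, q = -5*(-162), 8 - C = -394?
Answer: -28702/2421 ≈ -11.855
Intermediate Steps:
C = 402 (C = 8 - 1*(-394) = 8 + 394 = 402)
p(l, S) = -4 + S*l
q = 810
d = 14351/7263 (d = 402/269 + 390/810 = 402*(1/269) + 390*(1/810) = 402/269 + 13/27 = 14351/7263 ≈ 1.9759)
J(p(2, z(3, -2*2)))*d = -6*14351/7263 = -28702/2421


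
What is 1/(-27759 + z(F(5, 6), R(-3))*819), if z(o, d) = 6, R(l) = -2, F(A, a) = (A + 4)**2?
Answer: -1/22845 ≈ -4.3773e-5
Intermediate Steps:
F(A, a) = (4 + A)**2
1/(-27759 + z(F(5, 6), R(-3))*819) = 1/(-27759 + 6*819) = 1/(-27759 + 4914) = 1/(-22845) = -1/22845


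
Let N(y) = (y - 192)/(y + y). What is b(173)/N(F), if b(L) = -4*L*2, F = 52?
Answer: 35984/35 ≈ 1028.1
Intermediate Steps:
b(L) = -8*L
N(y) = (-192 + y)/(2*y) (N(y) = (-192 + y)/((2*y)) = (-192 + y)*(1/(2*y)) = (-192 + y)/(2*y))
b(173)/N(F) = (-8*173)/(((½)*(-192 + 52)/52)) = -1384/((½)*(1/52)*(-140)) = -1384/(-35/26) = -1384*(-26/35) = 35984/35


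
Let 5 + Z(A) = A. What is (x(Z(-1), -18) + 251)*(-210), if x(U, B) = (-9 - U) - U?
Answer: -53340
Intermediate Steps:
Z(A) = -5 + A
x(U, B) = -9 - 2*U
(x(Z(-1), -18) + 251)*(-210) = ((-9 - 2*(-5 - 1)) + 251)*(-210) = ((-9 - 2*(-6)) + 251)*(-210) = ((-9 + 12) + 251)*(-210) = (3 + 251)*(-210) = 254*(-210) = -53340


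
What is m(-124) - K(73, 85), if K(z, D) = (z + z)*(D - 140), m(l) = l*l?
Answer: 23406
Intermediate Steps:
m(l) = l**2
K(z, D) = 2*z*(-140 + D) (K(z, D) = (2*z)*(-140 + D) = 2*z*(-140 + D))
m(-124) - K(73, 85) = (-124)**2 - 2*73*(-140 + 85) = 15376 - 2*73*(-55) = 15376 - 1*(-8030) = 15376 + 8030 = 23406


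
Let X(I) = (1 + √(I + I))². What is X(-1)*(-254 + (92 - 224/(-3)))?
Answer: 262/3 - 524*I*√2/3 ≈ 87.333 - 247.02*I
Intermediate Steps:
X(I) = (1 + √2*√I)² (X(I) = (1 + √(2*I))² = (1 + √2*√I)²)
X(-1)*(-254 + (92 - 224/(-3))) = (1 + √2*√(-1))²*(-254 + (92 - 224/(-3))) = (1 + √2*I)²*(-254 + (92 - 224*(-1)/3)) = (1 + I*√2)²*(-254 + (92 - 1*(-224/3))) = (1 + I*√2)²*(-254 + (92 + 224/3)) = (1 + I*√2)²*(-254 + 500/3) = (1 + I*√2)²*(-262/3) = -262*(1 + I*√2)²/3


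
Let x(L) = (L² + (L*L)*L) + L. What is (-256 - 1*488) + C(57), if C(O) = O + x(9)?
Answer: 132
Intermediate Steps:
x(L) = L + L² + L³ (x(L) = (L² + L²*L) + L = (L² + L³) + L = L + L² + L³)
C(O) = 819 + O (C(O) = O + 9*(1 + 9 + 9²) = O + 9*(1 + 9 + 81) = O + 9*91 = O + 819 = 819 + O)
(-256 - 1*488) + C(57) = (-256 - 1*488) + (819 + 57) = (-256 - 488) + 876 = -744 + 876 = 132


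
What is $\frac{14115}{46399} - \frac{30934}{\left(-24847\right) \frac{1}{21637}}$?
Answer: $\frac{31056081047647}{1152875953} \approx 26938.0$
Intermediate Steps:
$\frac{14115}{46399} - \frac{30934}{\left(-24847\right) \frac{1}{21637}} = 14115 \cdot \frac{1}{46399} - \frac{30934}{\left(-24847\right) \frac{1}{21637}} = \frac{14115}{46399} - \frac{30934}{- \frac{24847}{21637}} = \frac{14115}{46399} - - \frac{669318958}{24847} = \frac{14115}{46399} + \frac{669318958}{24847} = \frac{31056081047647}{1152875953}$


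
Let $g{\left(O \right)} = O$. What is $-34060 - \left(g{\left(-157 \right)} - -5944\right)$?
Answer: $-39847$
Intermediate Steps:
$-34060 - \left(g{\left(-157 \right)} - -5944\right) = -34060 - \left(-157 - -5944\right) = -34060 - \left(-157 + 5944\right) = -34060 - 5787 = -39847$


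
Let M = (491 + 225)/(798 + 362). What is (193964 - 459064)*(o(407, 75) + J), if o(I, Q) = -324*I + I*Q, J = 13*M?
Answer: 779053160930/29 ≈ 2.6864e+10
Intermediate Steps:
M = 179/290 (M = 716/1160 = 716*(1/1160) = 179/290 ≈ 0.61724)
J = 2327/290 (J = 13*(179/290) = 2327/290 ≈ 8.0241)
(193964 - 459064)*(o(407, 75) + J) = (193964 - 459064)*(407*(-324 + 75) + 2327/290) = -265100*(407*(-249) + 2327/290) = -265100*(-101343 + 2327/290) = -265100*(-29387143/290) = 779053160930/29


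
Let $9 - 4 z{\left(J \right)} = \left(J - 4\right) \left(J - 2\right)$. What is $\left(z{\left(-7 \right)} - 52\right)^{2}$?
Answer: $\frac{22201}{4} \approx 5550.3$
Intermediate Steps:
$z{\left(J \right)} = \frac{9}{4} - \frac{\left(-4 + J\right) \left(-2 + J\right)}{4}$ ($z{\left(J \right)} = \frac{9}{4} - \frac{\left(J - 4\right) \left(J - 2\right)}{4} = \frac{9}{4} - \frac{\left(-4 + J\right) \left(-2 + J\right)}{4}$)
$\left(z{\left(-7 \right)} - 52\right)^{2} = \left(\left(\frac{1}{4} - \frac{\left(-7\right)^{2}}{4} + \frac{3}{2} \left(-7\right)\right) - 52\right)^{2} = \left(\left(\frac{1}{4} - \frac{49}{4} - \frac{21}{2}\right) - 52\right)^{2} = \left(- \frac{45}{2} - 52\right)^{2} = \left(- \frac{149}{2}\right)^{2} = \frac{22201}{4}$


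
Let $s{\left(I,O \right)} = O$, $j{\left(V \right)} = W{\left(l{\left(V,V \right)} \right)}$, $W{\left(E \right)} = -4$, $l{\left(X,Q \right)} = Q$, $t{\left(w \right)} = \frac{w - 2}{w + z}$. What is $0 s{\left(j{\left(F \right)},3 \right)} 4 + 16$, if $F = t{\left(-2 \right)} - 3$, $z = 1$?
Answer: $16$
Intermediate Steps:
$t{\left(w \right)} = \frac{-2 + w}{1 + w}$ ($t{\left(w \right)} = \frac{w - 2}{w + 1} = \frac{-2 + w}{1 + w}$)
$F = 1$ ($F = \frac{-2 - 2}{1 - 2} - 3 = \frac{1}{-1} \left(-4\right) - 3 = \left(-1\right) \left(-4\right) - 3 = 4 - 3 = 1$)
$j{\left(V \right)} = -4$
$0 s{\left(j{\left(F \right)},3 \right)} 4 + 16 = 0 \cdot 3 \cdot 4 + 16 = 0 \cdot 12 + 16 = 0 + 16 = 16$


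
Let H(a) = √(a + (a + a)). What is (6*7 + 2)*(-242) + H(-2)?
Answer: -10648 + I*√6 ≈ -10648.0 + 2.4495*I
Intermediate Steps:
H(a) = √3*√a (H(a) = √(a + 2*a) = √(3*a) = √3*√a)
(6*7 + 2)*(-242) + H(-2) = (6*7 + 2)*(-242) + √3*√(-2) = (42 + 2)*(-242) + √3*(I*√2) = 44*(-242) + I*√6 = -10648 + I*√6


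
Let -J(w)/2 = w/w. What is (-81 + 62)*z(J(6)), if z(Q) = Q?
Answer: 38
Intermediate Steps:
J(w) = -2 (J(w) = -2*w/w = -2*1 = -2)
(-81 + 62)*z(J(6)) = (-81 + 62)*(-2) = -19*(-2) = 38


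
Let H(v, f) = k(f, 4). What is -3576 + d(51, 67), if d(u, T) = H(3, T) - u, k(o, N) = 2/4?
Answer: -7253/2 ≈ -3626.5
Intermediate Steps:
k(o, N) = 1/2 (k(o, N) = 2*(1/4) = 1/2)
H(v, f) = 1/2
d(u, T) = 1/2 - u
-3576 + d(51, 67) = -3576 + (1/2 - 1*51) = -3576 + (1/2 - 51) = -3576 - 101/2 = -7253/2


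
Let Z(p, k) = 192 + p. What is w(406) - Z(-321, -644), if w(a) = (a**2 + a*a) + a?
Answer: 330207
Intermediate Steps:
w(a) = a + 2*a**2 (w(a) = (a**2 + a**2) + a = 2*a**2 + a = a + 2*a**2)
w(406) - Z(-321, -644) = 406*(1 + 2*406) - (192 - 321) = 406*(1 + 812) - 1*(-129) = 406*813 + 129 = 330078 + 129 = 330207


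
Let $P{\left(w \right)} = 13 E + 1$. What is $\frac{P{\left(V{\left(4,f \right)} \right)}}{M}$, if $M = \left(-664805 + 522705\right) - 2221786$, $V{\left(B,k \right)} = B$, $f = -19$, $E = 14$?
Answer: $- \frac{61}{787962} \approx -7.7415 \cdot 10^{-5}$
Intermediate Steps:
$P{\left(w \right)} = 183$ ($P{\left(w \right)} = 13 \cdot 14 + 1 = 182 + 1 = 183$)
$M = -2363886$ ($M = -142100 - 2221786 = -2363886$)
$\frac{P{\left(V{\left(4,f \right)} \right)}}{M} = \frac{183}{-2363886} = 183 \left(- \frac{1}{2363886}\right) = - \frac{61}{787962}$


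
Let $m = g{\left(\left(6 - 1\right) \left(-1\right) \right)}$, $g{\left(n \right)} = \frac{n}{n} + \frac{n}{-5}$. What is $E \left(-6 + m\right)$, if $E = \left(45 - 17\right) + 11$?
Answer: $-156$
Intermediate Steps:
$E = 39$ ($E = 28 + 11 = 39$)
$g{\left(n \right)} = 1 - \frac{n}{5}$ ($g{\left(n \right)} = 1 + n \left(- \frac{1}{5}\right) = 1 - \frac{n}{5}$)
$m = 2$ ($m = 1 - \frac{\left(6 - 1\right) \left(-1\right)}{5} = 1 - \frac{5 \left(-1\right)}{5} = 1 - -1 = 1 + 1 = 2$)
$E \left(-6 + m\right) = 39 \left(-6 + 2\right) = 39 \left(-4\right) = -156$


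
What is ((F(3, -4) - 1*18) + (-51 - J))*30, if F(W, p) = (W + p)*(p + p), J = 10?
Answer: -2130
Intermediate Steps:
F(W, p) = 2*p*(W + p) (F(W, p) = (W + p)*(2*p) = 2*p*(W + p))
((F(3, -4) - 1*18) + (-51 - J))*30 = ((2*(-4)*(3 - 4) - 1*18) + (-51 - 1*10))*30 = ((2*(-4)*(-1) - 18) + (-51 - 10))*30 = ((8 - 18) - 61)*30 = (-10 - 61)*30 = -71*30 = -2130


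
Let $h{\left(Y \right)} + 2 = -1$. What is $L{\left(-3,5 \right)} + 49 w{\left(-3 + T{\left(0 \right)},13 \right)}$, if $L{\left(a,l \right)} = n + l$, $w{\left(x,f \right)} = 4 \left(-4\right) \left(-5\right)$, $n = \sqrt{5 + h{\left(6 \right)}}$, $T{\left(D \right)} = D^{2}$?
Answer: $3925 + \sqrt{2} \approx 3926.4$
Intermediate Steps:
$h{\left(Y \right)} = -3$ ($h{\left(Y \right)} = -2 - 1 = -3$)
$n = \sqrt{2}$ ($n = \sqrt{5 - 3} = \sqrt{2} \approx 1.4142$)
$w{\left(x,f \right)} = 80$ ($w{\left(x,f \right)} = \left(-16\right) \left(-5\right) = 80$)
$L{\left(a,l \right)} = l + \sqrt{2}$ ($L{\left(a,l \right)} = \sqrt{2} + l = l + \sqrt{2}$)
$L{\left(-3,5 \right)} + 49 w{\left(-3 + T{\left(0 \right)},13 \right)} = \left(5 + \sqrt{2}\right) + 49 \cdot 80 = \left(5 + \sqrt{2}\right) + 3920 = 3925 + \sqrt{2}$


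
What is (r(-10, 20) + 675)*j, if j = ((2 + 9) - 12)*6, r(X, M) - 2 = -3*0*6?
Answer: -4062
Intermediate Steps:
r(X, M) = 2 (r(X, M) = 2 - 3*0*6 = 2 + 0*6 = 2 + 0 = 2)
j = -6 (j = (11 - 12)*6 = -1*6 = -6)
(r(-10, 20) + 675)*j = (2 + 675)*(-6) = 677*(-6) = -4062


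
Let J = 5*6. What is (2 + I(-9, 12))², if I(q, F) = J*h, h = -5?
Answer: 21904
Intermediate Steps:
J = 30
I(q, F) = -150 (I(q, F) = 30*(-5) = -150)
(2 + I(-9, 12))² = (2 - 150)² = (-148)² = 21904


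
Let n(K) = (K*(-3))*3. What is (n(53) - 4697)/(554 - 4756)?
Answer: 2587/2101 ≈ 1.2313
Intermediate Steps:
n(K) = -9*K (n(K) = -3*K*3 = -9*K)
(n(53) - 4697)/(554 - 4756) = (-9*53 - 4697)/(554 - 4756) = (-477 - 4697)/(-4202) = -5174*(-1/4202) = 2587/2101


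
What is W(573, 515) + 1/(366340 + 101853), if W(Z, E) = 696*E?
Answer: 167819098921/468193 ≈ 3.5844e+5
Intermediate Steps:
W(573, 515) + 1/(366340 + 101853) = 696*515 + 1/(366340 + 101853) = 358440 + 1/468193 = 167819098921/468193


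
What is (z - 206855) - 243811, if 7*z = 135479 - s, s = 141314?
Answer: -3160497/7 ≈ -4.5150e+5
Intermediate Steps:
z = -5835/7 (z = (135479 - 1*141314)/7 = (135479 - 141314)/7 = (⅐)*(-5835) = -5835/7 ≈ -833.57)
(z - 206855) - 243811 = (-5835/7 - 206855) - 243811 = -1453820/7 - 243811 = -3160497/7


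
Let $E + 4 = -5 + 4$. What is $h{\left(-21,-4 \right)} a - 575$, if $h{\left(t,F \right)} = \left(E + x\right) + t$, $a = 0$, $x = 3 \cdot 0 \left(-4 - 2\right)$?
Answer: $-575$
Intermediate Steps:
$x = 0$ ($x = 0 \left(-6\right) = 0$)
$E = -5$ ($E = -4 + \left(-5 + 4\right) = -4 - 1 = -5$)
$h{\left(t,F \right)} = -5 + t$ ($h{\left(t,F \right)} = \left(-5 + 0\right) + t = -5 + t$)
$h{\left(-21,-4 \right)} a - 575 = \left(-5 - 21\right) 0 - 575 = \left(-26\right) 0 - 575 = 0 - 575 = -575$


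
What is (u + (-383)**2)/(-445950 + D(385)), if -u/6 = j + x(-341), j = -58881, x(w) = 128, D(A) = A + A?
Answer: -499207/445180 ≈ -1.1214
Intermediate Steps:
D(A) = 2*A
u = 352518 (u = -6*(-58881 + 128) = -6*(-58753) = 352518)
(u + (-383)**2)/(-445950 + D(385)) = (352518 + (-383)**2)/(-445950 + 2*385) = (352518 + 146689)/(-445950 + 770) = 499207/(-445180) = 499207*(-1/445180) = -499207/445180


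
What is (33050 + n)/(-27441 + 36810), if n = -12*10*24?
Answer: 30170/9369 ≈ 3.2202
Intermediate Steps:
n = -2880 (n = -120*24 = -2880)
(33050 + n)/(-27441 + 36810) = (33050 - 2880)/(-27441 + 36810) = 30170/9369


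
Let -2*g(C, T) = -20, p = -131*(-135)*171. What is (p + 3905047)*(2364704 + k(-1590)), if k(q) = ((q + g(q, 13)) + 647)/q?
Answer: 4342149141401721/265 ≈ 1.6385e+13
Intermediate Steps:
p = 3024135 (p = 17685*171 = 3024135)
g(C, T) = 10 (g(C, T) = -½*(-20) = 10)
k(q) = (657 + q)/q (k(q) = ((q + 10) + 647)/q = ((10 + q) + 647)/q = (657 + q)/q)
(p + 3905047)*(2364704 + k(-1590)) = (3024135 + 3905047)*(2364704 + (657 - 1590)/(-1590)) = 6929182*(2364704 - 1/1590*(-933)) = 6929182*(2364704 + 311/530) = 6929182*(1253293431/530) = 4342149141401721/265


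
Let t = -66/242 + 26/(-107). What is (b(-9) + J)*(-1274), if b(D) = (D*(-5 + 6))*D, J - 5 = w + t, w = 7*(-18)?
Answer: 60753238/1177 ≈ 51617.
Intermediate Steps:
w = -126
t = -607/1177 (t = -66*1/242 + 26*(-1/107) = -3/11 - 26/107 = -607/1177 ≈ -0.51572)
J = -143024/1177 (J = 5 + (-126 - 607/1177) = 5 - 148909/1177 = -143024/1177 ≈ -121.52)
b(D) = D**2 (b(D) = (D*1)*D = D*D = D**2)
(b(-9) + J)*(-1274) = ((-9)**2 - 143024/1177)*(-1274) = (81 - 143024/1177)*(-1274) = -47687/1177*(-1274) = 60753238/1177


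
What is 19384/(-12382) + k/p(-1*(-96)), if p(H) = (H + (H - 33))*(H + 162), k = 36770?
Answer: -84971077/126983601 ≈ -0.66915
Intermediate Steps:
p(H) = (-33 + 2*H)*(162 + H) (p(H) = (H + (-33 + H))*(162 + H) = (-33 + 2*H)*(162 + H))
19384/(-12382) + k/p(-1*(-96)) = 19384/(-12382) + 36770/(-5346 + 2*(-1*(-96))² + 291*(-1*(-96))) = 19384*(-1/12382) + 36770/(-5346 + 2*96² + 291*96) = -9692/6191 + 36770/(-5346 + 2*9216 + 27936) = -9692/6191 + 36770/(-5346 + 18432 + 27936) = -9692/6191 + 36770/41022 = -9692/6191 + 36770*(1/41022) = -9692/6191 + 18385/20511 = -84971077/126983601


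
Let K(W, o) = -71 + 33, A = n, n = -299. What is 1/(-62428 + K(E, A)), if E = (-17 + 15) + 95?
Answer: -1/62466 ≈ -1.6009e-5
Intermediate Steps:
A = -299
E = 93 (E = -2 + 95 = 93)
K(W, o) = -38
1/(-62428 + K(E, A)) = 1/(-62428 - 38) = 1/(-62466) = -1/62466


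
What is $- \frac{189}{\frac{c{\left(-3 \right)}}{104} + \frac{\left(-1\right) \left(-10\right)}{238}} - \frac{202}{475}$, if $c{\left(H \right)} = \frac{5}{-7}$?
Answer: $- \frac{74076218}{13775} \approx -5377.6$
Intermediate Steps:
$c{\left(H \right)} = - \frac{5}{7}$ ($c{\left(H \right)} = 5 \left(- \frac{1}{7}\right) = - \frac{5}{7}$)
$- \frac{189}{\frac{c{\left(-3 \right)}}{104} + \frac{\left(-1\right) \left(-10\right)}{238}} - \frac{202}{475} = - \frac{189}{- \frac{5}{7 \cdot 104} + \frac{\left(-1\right) \left(-10\right)}{238}} - \frac{202}{475} = - \frac{189}{\left(- \frac{5}{7}\right) \frac{1}{104} + 10 \cdot \frac{1}{238}} - \frac{202}{475} = - \frac{189}{- \frac{5}{728} + \frac{5}{119}} - \frac{202}{475} = - \frac{189}{\frac{435}{12376}} - \frac{202}{475} = \left(-189\right) \frac{12376}{435} - \frac{202}{475} = - \frac{779688}{145} - \frac{202}{475} = - \frac{74076218}{13775}$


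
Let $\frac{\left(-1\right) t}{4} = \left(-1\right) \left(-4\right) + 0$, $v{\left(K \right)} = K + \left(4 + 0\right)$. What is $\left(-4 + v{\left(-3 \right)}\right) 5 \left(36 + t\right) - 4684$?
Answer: $-4984$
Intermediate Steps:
$v{\left(K \right)} = 4 + K$ ($v{\left(K \right)} = K + 4 = 4 + K$)
$t = -16$ ($t = - 4 \left(\left(-1\right) \left(-4\right) + 0\right) = - 4 \left(4 + 0\right) = \left(-4\right) 4 = -16$)
$\left(-4 + v{\left(-3 \right)}\right) 5 \left(36 + t\right) - 4684 = \left(-4 + \left(4 - 3\right)\right) 5 \left(36 - 16\right) - 4684 = \left(-4 + 1\right) 5 \cdot 20 - 4684 = \left(-3\right) 5 \cdot 20 - 4684 = \left(-15\right) 20 - 4684 = -300 - 4684 = -4984$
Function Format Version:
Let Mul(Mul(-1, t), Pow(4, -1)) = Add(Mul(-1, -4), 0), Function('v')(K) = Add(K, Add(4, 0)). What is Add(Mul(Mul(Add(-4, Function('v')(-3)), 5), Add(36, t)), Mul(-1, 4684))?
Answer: -4984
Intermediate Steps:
Function('v')(K) = Add(4, K) (Function('v')(K) = Add(K, 4) = Add(4, K))
t = -16 (t = Mul(-4, Add(Mul(-1, -4), 0)) = Mul(-4, Add(4, 0)) = Mul(-4, 4) = -16)
Add(Mul(Mul(Add(-4, Function('v')(-3)), 5), Add(36, t)), Mul(-1, 4684)) = Add(Mul(Mul(Add(-4, Add(4, -3)), 5), Add(36, -16)), Mul(-1, 4684)) = Add(Mul(Mul(Add(-4, 1), 5), 20), -4684) = Add(Mul(Mul(-3, 5), 20), -4684) = Add(Mul(-15, 20), -4684) = Add(-300, -4684) = -4984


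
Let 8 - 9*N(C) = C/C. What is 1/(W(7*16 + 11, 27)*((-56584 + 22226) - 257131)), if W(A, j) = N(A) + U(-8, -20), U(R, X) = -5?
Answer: 3/3692194 ≈ 8.1253e-7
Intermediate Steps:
N(C) = 7/9 (N(C) = 8/9 - C/(9*C) = 8/9 - ⅑*1 = 8/9 - ⅑ = 7/9)
W(A, j) = -38/9 (W(A, j) = 7/9 - 5 = -38/9)
1/(W(7*16 + 11, 27)*((-56584 + 22226) - 257131)) = 1/((-38/9)*((-56584 + 22226) - 257131)) = -9/(38*(-34358 - 257131)) = -9/38/(-291489) = -9/38*(-1/291489) = 3/3692194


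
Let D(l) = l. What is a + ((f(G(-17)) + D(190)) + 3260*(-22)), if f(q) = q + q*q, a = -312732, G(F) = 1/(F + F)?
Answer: -444206905/1156 ≈ -3.8426e+5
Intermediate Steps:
G(F) = 1/(2*F)
f(q) = q + q²
a + ((f(G(-17)) + D(190)) + 3260*(-22)) = -312732 + ((((½)/(-17))*(1 + (½)/(-17)) + 190) + 3260*(-22)) = -312732 + ((((½)*(-1/17))*(1 + (½)*(-1/17)) + 190) - 71720) = -312732 + ((-(1 - 1/34)/34 + 190) - 71720) = -312732 + ((-1/34*33/34 + 190) - 71720) = -312732 + ((-33/1156 + 190) - 71720) = -312732 + (219607/1156 - 71720) = -312732 - 82688713/1156 = -444206905/1156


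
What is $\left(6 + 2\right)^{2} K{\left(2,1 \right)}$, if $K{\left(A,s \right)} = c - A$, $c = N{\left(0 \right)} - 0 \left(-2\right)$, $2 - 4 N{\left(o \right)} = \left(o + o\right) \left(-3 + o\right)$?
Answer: $-96$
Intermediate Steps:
$N{\left(o \right)} = \frac{1}{2} - \frac{o \left(-3 + o\right)}{2}$ ($N{\left(o \right)} = \frac{1}{2} - \frac{\left(o + o\right) \left(-3 + o\right)}{4} = \frac{1}{2} - \frac{2 o \left(-3 + o\right)}{4} = \frac{1}{2} - \frac{o \left(-3 + o\right)}{2}$)
$c = \frac{1}{2}$ ($c = \left(\frac{1}{2} - \frac{0^{2}}{2} + \frac{3}{2} \cdot 0\right) - 0 \left(-2\right) = \left(\frac{1}{2} - 0 + 0\right) - 0 = \left(\frac{1}{2} + 0 + 0\right) + 0 = \frac{1}{2} + 0 = \frac{1}{2} \approx 0.5$)
$K{\left(A,s \right)} = \frac{1}{2} - A$
$\left(6 + 2\right)^{2} K{\left(2,1 \right)} = \left(6 + 2\right)^{2} \left(\frac{1}{2} - 2\right) = 8^{2} \left(\frac{1}{2} - 2\right) = 64 \left(- \frac{3}{2}\right) = -96$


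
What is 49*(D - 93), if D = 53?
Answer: -1960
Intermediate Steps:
49*(D - 93) = 49*(53 - 93) = 49*(-40) = -1960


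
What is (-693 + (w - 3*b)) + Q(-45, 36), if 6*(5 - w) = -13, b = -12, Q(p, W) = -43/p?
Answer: -58399/90 ≈ -648.88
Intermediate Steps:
w = 43/6 (w = 5 - ⅙*(-13) = 5 + 13/6 = 43/6 ≈ 7.1667)
(-693 + (w - 3*b)) + Q(-45, 36) = (-693 + (43/6 - 3*(-12))) - 43/(-45) = (-693 + (43/6 + 36)) - 43*(-1/45) = (-693 + 259/6) + 43/45 = -3899/6 + 43/45 = -58399/90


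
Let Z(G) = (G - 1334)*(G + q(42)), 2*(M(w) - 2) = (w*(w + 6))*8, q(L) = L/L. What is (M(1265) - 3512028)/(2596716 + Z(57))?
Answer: 1459617/1261325 ≈ 1.1572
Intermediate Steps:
q(L) = 1
M(w) = 2 + 4*w*(6 + w) (M(w) = 2 + ((w*(w + 6))*8)/2 = 2 + ((w*(6 + w))*8)/2 = 2 + (8*w*(6 + w))/2 = 2 + 4*w*(6 + w))
Z(G) = (1 + G)*(-1334 + G) (Z(G) = (G - 1334)*(G + 1) = (-1334 + G)*(1 + G) = (1 + G)*(-1334 + G))
(M(1265) - 3512028)/(2596716 + Z(57)) = ((2 + 4*1265**2 + 24*1265) - 3512028)/(2596716 + (-1334 + 57**2 - 1333*57)) = ((2 + 4*1600225 + 30360) - 3512028)/(2596716 + (-1334 + 3249 - 75981)) = ((2 + 6400900 + 30360) - 3512028)/(2596716 - 74066) = (6431262 - 3512028)/2522650 = 2919234*(1/2522650) = 1459617/1261325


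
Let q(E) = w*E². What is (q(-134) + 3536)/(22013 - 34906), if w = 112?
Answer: -2014608/12893 ≈ -156.26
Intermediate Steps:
q(E) = 112*E²
(q(-134) + 3536)/(22013 - 34906) = (112*(-134)² + 3536)/(22013 - 34906) = (112*17956 + 3536)/(-12893) = (2011072 + 3536)*(-1/12893) = 2014608*(-1/12893) = -2014608/12893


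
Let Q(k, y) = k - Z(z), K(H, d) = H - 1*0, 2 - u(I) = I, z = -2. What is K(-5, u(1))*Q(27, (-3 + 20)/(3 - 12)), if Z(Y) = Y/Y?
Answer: -130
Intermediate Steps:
Z(Y) = 1
u(I) = 2 - I
K(H, d) = H (K(H, d) = H + 0 = H)
Q(k, y) = -1 + k (Q(k, y) = k - 1*1 = k - 1 = -1 + k)
K(-5, u(1))*Q(27, (-3 + 20)/(3 - 12)) = -5*(-1 + 27) = -5*26 = -130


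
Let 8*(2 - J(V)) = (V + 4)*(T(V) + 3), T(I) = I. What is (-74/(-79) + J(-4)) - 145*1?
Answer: -11223/79 ≈ -142.06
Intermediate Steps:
J(V) = 2 - (3 + V)*(4 + V)/8 (J(V) = 2 - (V + 4)*(V + 3)/8 = 2 - (4 + V)*(3 + V)/8 = 2 - (3 + V)*(4 + V)/8)
(-74/(-79) + J(-4)) - 145*1 = (-74/(-79) + (½ - 7/8*(-4) - ⅛*(-4)²)) - 145*1 = (-74*(-1/79) + (½ + 7/2 - ⅛*16)) - 145 = (74/79 + (½ + 7/2 - 2)) - 145 = (74/79 + 2) - 145 = 232/79 - 145 = -11223/79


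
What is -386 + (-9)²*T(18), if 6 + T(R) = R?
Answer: 586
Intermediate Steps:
T(R) = -6 + R
-386 + (-9)²*T(18) = -386 + (-9)²*(-6 + 18) = -386 + 81*12 = -386 + 972 = 586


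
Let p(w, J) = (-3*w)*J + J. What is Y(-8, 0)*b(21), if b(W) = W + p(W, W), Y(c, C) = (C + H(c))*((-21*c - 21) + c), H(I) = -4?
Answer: 712236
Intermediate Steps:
p(w, J) = J - 3*J*w (p(w, J) = -3*J*w + J = J - 3*J*w)
Y(c, C) = (-21 - 20*c)*(-4 + C) (Y(c, C) = (C - 4)*((-21*c - 21) + c) = (-4 + C)*((-21 - 21*c) + c) = (-4 + C)*(-21 - 20*c) = (-21 - 20*c)*(-4 + C))
b(W) = W + W*(1 - 3*W)
Y(-8, 0)*b(21) = (84 - 21*0 + 80*(-8) - 20*0*(-8))*(21*(2 - 3*21)) = (84 + 0 - 640 + 0)*(21*(2 - 63)) = -11676*(-61) = -556*(-1281) = 712236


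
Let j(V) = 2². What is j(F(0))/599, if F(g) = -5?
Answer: 4/599 ≈ 0.0066778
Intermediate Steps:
j(V) = 4
j(F(0))/599 = 4/599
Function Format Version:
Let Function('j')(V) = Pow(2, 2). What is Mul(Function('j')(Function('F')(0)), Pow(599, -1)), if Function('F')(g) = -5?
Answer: Rational(4, 599) ≈ 0.0066778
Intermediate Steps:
Function('j')(V) = 4
Mul(Function('j')(Function('F')(0)), Pow(599, -1)) = Mul(4, Pow(599, -1)) = Mul(4, Rational(1, 599)) = Rational(4, 599)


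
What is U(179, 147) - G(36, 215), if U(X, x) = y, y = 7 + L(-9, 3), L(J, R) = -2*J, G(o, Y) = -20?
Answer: 45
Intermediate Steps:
y = 25 (y = 7 - 2*(-9) = 7 + 18 = 25)
U(X, x) = 25
U(179, 147) - G(36, 215) = 25 - 1*(-20) = 25 + 20 = 45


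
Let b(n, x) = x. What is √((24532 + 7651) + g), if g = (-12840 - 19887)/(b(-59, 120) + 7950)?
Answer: 3*√25872229010/2690 ≈ 179.39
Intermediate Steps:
g = -10909/2690 (g = (-12840 - 19887)/(120 + 7950) = -32727/8070 = -32727*1/8070 = -10909/2690 ≈ -4.0554)
√((24532 + 7651) + g) = √((24532 + 7651) - 10909/2690) = √(32183 - 10909/2690) = √(86561361/2690) = 3*√25872229010/2690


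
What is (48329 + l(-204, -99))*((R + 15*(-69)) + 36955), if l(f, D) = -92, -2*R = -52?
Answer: 1733927202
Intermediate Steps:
R = 26 (R = -½*(-52) = 26)
(48329 + l(-204, -99))*((R + 15*(-69)) + 36955) = (48329 - 92)*((26 + 15*(-69)) + 36955) = 48237*((26 - 1035) + 36955) = 48237*(-1009 + 36955) = 48237*35946 = 1733927202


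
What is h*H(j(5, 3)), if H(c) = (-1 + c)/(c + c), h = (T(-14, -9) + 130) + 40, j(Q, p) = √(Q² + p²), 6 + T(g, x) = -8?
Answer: 78 - 39*√34/17 ≈ 64.623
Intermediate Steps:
T(g, x) = -14 (T(g, x) = -6 - 8 = -14)
h = 156 (h = (-14 + 130) + 40 = 116 + 40 = 156)
H(c) = (-1 + c)/(2*c) (H(c) = (-1 + c)/((2*c)) = (-1 + c)*(1/(2*c)) = (-1 + c)/(2*c))
h*H(j(5, 3)) = 156*((-1 + √(5² + 3²))/(2*(√(5² + 3²)))) = 156*((-1 + √(25 + 9))/(2*(√(25 + 9)))) = 156*((-1 + √34)/(2*(√34))) = 156*((√34/34)*(-1 + √34)/2) = 156*(√34*(-1 + √34)/68) = 39*√34*(-1 + √34)/17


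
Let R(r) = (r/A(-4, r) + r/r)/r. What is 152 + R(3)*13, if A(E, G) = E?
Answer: 1837/12 ≈ 153.08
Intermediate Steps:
R(r) = (1 - r/4)/r (R(r) = (r/(-4) + r/r)/r = (r*(-¼) + 1)/r = (-r/4 + 1)/r = (1 - r/4)/r)
152 + R(3)*13 = 152 + ((¼)*(4 - 1*3)/3)*13 = 152 + ((¼)*(⅓)*(4 - 3))*13 = 152 + ((¼)*(⅓)*1)*13 = 152 + (1/12)*13 = 152 + 13/12 = 1837/12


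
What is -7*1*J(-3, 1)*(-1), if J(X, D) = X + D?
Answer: -14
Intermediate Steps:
J(X, D) = D + X
-7*1*J(-3, 1)*(-1) = -7*1*(1 - 3)*(-1) = -7*1*(-2)*(-1) = -(-14)*(-1) = -7*2 = -14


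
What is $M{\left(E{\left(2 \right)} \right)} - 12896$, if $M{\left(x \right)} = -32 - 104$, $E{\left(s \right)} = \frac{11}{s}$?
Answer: $-13032$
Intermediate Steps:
$M{\left(x \right)} = -136$
$M{\left(E{\left(2 \right)} \right)} - 12896 = -136 - 12896 = -13032$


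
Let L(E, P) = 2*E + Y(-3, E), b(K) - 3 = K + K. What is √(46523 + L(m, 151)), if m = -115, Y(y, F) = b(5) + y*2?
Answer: 10*√463 ≈ 215.17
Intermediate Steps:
b(K) = 3 + 2*K (b(K) = 3 + (K + K) = 3 + 2*K)
Y(y, F) = 13 + 2*y (Y(y, F) = (3 + 2*5) + y*2 = (3 + 10) + 2*y = 13 + 2*y)
L(E, P) = 7 + 2*E (L(E, P) = 2*E + (13 + 2*(-3)) = 2*E + (13 - 6) = 2*E + 7 = 7 + 2*E)
√(46523 + L(m, 151)) = √(46523 + (7 + 2*(-115))) = √(46523 + (7 - 230)) = √(46523 - 223) = √46300 = 10*√463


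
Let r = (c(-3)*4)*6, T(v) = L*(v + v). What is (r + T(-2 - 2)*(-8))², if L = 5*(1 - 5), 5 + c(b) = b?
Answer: 2166784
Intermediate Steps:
c(b) = -5 + b
L = -20 (L = 5*(-4) = -20)
T(v) = -40*v (T(v) = -20*(v + v) = -40*v)
r = -192 (r = ((-5 - 3)*4)*6 = -8*4*6 = -32*6 = -192)
(r + T(-2 - 2)*(-8))² = (-192 - 40*(-2 - 2)*(-8))² = (-192 - 40*(-4)*(-8))² = (-192 + 160*(-8))² = (-192 - 1280)² = (-1472)² = 2166784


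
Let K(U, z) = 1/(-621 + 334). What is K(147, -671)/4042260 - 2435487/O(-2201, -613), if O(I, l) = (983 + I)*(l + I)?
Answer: -2803053745799/3944727340155 ≈ -0.71058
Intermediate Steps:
K(U, z) = -1/287 (K(U, z) = 1/(-287) = -1/287)
O(I, l) = (983 + I)*(I + l)
K(147, -671)/4042260 - 2435487/O(-2201, -613) = -1/287/4042260 - 2435487/((-2201)² + 983*(-2201) + 983*(-613) - 2201*(-613)) = -1/287*1/4042260 - 2435487/(4844401 - 2163583 - 602579 + 1349213) = -1/1160128620 - 2435487/3427452 = -1/1160128620 - 2435487*1/3427452 = -1/1160128620 - 811829/1142484 = -2803053745799/3944727340155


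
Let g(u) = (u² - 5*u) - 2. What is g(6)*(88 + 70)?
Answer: 632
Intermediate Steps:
g(u) = -2 + u² - 5*u
g(6)*(88 + 70) = (-2 + 6² - 5*6)*(88 + 70) = (-2 + 36 - 30)*158 = 4*158 = 632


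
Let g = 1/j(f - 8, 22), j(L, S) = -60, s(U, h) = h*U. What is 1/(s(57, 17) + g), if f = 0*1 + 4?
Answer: 60/58139 ≈ 0.0010320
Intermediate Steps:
s(U, h) = U*h
f = 4 (f = 0 + 4 = 4)
g = -1/60 (g = 1/(-60) = -1/60 ≈ -0.016667)
1/(s(57, 17) + g) = 1/(57*17 - 1/60) = 1/(969 - 1/60) = 1/(58139/60) = 60/58139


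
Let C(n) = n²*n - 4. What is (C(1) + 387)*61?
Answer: 23424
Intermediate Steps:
C(n) = -4 + n³ (C(n) = n³ - 4 = -4 + n³)
(C(1) + 387)*61 = ((-4 + 1³) + 387)*61 = ((-4 + 1) + 387)*61 = (-3 + 387)*61 = 384*61 = 23424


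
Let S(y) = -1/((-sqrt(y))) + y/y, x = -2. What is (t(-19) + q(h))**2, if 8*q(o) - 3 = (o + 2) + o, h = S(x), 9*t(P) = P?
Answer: 7759/5184 + 89*I*sqrt(2)/288 ≈ 1.4967 + 0.43703*I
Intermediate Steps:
t(P) = P/9
S(y) = 1 + 1/sqrt(y) (S(y) = -(-1)/sqrt(y) + 1 = 1/sqrt(y) + 1 = 1 + 1/sqrt(y))
h = 1 - I*sqrt(2)/2 (h = 1 + 1/sqrt(-2) = 1 - I*sqrt(2)/2 ≈ 1.0 - 0.70711*I)
q(o) = 5/8 + o/4 (q(o) = 3/8 + ((o + 2) + o)/8 = 3/8 + ((2 + o) + o)/8 = 3/8 + (2 + 2*o)/8 = 3/8 + (1/4 + o/4) = 5/8 + o/4)
(t(-19) + q(h))**2 = ((1/9)*(-19) + (5/8 + (1 - I*sqrt(2)/2)/4))**2 = (-19/9 + (5/8 + (1/4 - I*sqrt(2)/8)))**2 = (-19/9 + (7/8 - I*sqrt(2)/8))**2 = (-89/72 - I*sqrt(2)/8)**2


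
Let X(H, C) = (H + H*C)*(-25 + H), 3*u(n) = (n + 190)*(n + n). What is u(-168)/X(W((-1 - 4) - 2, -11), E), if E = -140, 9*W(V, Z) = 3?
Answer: -11088/5143 ≈ -2.1559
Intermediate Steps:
W(V, Z) = 1/3 (W(V, Z) = (1/9)*3 = 1/3)
u(n) = 2*n*(190 + n)/3 (u(n) = ((n + 190)*(n + n))/3 = ((190 + n)*(2*n))/3 = (2*n*(190 + n))/3 = 2*n*(190 + n)/3)
X(H, C) = (-25 + H)*(H + C*H) (X(H, C) = (H + C*H)*(-25 + H) = (-25 + H)*(H + C*H))
u(-168)/X(W((-1 - 4) - 2, -11), E) = ((2/3)*(-168)*(190 - 168))/(((-25 + 1/3 - 25*(-140) - 140*1/3)/3)) = ((2/3)*(-168)*22)/(((-25 + 1/3 + 3500 - 140/3)/3)) = -2464/((1/3)*(10286/3)) = -2464/10286/9 = -2464*9/10286 = -11088/5143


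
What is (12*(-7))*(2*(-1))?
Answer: 168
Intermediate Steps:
(12*(-7))*(2*(-1)) = -84*(-2) = 168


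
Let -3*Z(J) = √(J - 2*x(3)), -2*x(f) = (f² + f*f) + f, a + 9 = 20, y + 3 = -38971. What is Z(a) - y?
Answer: 38974 - 4*√2/3 ≈ 38972.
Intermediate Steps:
y = -38974 (y = -3 - 38971 = -38974)
a = 11 (a = -9 + 20 = 11)
x(f) = -f² - f/2 (x(f) = -((f² + f*f) + f)/2 = -((f² + f²) + f)/2 = -(2*f² + f)/2 = -(f + 2*f²)/2 = -f² - f/2)
Z(J) = -√(21 + J)/3 (Z(J) = -√(J - (-2)*3*(½ + 3))/3 = -√(J - (-2)*3*7/2)/3 = -√(J - 2*(-21/2))/3 = -√(J + 21)/3 = -√(21 + J)/3)
Z(a) - y = -√(21 + 11)/3 - 1*(-38974) = -4*√2/3 + 38974 = 38974 - 4*√2/3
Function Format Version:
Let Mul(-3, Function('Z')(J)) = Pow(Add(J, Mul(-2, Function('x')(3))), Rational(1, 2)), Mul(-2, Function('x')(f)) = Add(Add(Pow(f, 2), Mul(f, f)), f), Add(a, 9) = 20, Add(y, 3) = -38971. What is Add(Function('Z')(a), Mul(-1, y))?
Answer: Add(38974, Mul(Rational(-4, 3), Pow(2, Rational(1, 2)))) ≈ 38972.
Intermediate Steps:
y = -38974 (y = Add(-3, -38971) = -38974)
a = 11 (a = Add(-9, 20) = 11)
Function('x')(f) = Add(Mul(-1, Pow(f, 2)), Mul(Rational(-1, 2), f)) (Function('x')(f) = Mul(Rational(-1, 2), Add(Add(Pow(f, 2), Mul(f, f)), f)) = Mul(Rational(-1, 2), Add(Add(Pow(f, 2), Pow(f, 2)), f)) = Mul(Rational(-1, 2), Add(Mul(2, Pow(f, 2)), f)) = Mul(Rational(-1, 2), Add(f, Mul(2, Pow(f, 2)))) = Add(Mul(-1, Pow(f, 2)), Mul(Rational(-1, 2), f)))
Function('Z')(J) = Mul(Rational(-1, 3), Pow(Add(21, J), Rational(1, 2))) (Function('Z')(J) = Mul(Rational(-1, 3), Pow(Add(J, Mul(-2, Mul(-1, 3, Add(Rational(1, 2), 3)))), Rational(1, 2))) = Mul(Rational(-1, 3), Pow(Add(J, Mul(-2, Mul(-1, 3, Rational(7, 2)))), Rational(1, 2))) = Mul(Rational(-1, 3), Pow(Add(J, Mul(-2, Rational(-21, 2))), Rational(1, 2))) = Mul(Rational(-1, 3), Pow(Add(J, 21), Rational(1, 2))) = Mul(Rational(-1, 3), Pow(Add(21, J), Rational(1, 2))))
Add(Function('Z')(a), Mul(-1, y)) = Add(Mul(Rational(-1, 3), Pow(Add(21, 11), Rational(1, 2))), Mul(-1, -38974)) = Add(Mul(Rational(-1, 3), Pow(32, Rational(1, 2))), 38974) = Add(Mul(Rational(-1, 3), Mul(4, Pow(2, Rational(1, 2)))), 38974) = Add(Mul(Rational(-4, 3), Pow(2, Rational(1, 2))), 38974) = Add(38974, Mul(Rational(-4, 3), Pow(2, Rational(1, 2))))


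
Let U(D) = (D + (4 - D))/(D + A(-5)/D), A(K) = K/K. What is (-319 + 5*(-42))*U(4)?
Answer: -8464/17 ≈ -497.88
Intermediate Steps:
A(K) = 1
U(D) = 4/(D + 1/D) (U(D) = (D + (4 - D))/(D + 1/D) = 4/(D + 1/D))
(-319 + 5*(-42))*U(4) = (-319 + 5*(-42))*(4*4/(1 + 4²)) = (-319 - 210)*(4*4/(1 + 16)) = -2116*4/17 = -529*16/17 = -8464/17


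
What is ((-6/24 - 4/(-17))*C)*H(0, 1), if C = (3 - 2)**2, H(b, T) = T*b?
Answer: 0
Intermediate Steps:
C = 1 (C = 1**2 = 1)
((-6/24 - 4/(-17))*C)*H(0, 1) = ((-6/24 - 4/(-17))*1)*(1*0) = ((-6*1/24 - 4*(-1/17))*1)*0 = ((-1/4 + 4/17)*1)*0 = -1/68*1*0 = -1/68*0 = 0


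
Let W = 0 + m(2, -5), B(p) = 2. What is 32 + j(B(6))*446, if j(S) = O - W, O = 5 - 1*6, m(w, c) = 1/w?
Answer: -637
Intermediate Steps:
W = 1/2 (W = 0 + 1/2 = 1/2 ≈ 0.50000)
O = -1 (O = 5 - 6 = -1)
j(S) = -3/2 (j(S) = -1 - 1*1/2 = -1 - 1/2 = -3/2)
32 + j(B(6))*446 = 32 - 3/2*446 = 32 - 669 = -637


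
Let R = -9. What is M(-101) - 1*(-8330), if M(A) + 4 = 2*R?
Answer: 8308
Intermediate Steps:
M(A) = -22 (M(A) = -4 + 2*(-9) = -4 - 18 = -22)
M(-101) - 1*(-8330) = -22 - 1*(-8330) = -22 + 8330 = 8308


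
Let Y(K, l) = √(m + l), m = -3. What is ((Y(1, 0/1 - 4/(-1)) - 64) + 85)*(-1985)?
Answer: -43670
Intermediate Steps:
Y(K, l) = √(-3 + l)
((Y(1, 0/1 - 4/(-1)) - 64) + 85)*(-1985) = ((√(-3 + (0/1 - 4/(-1))) - 64) + 85)*(-1985) = ((√(-3 + (0*1 - 4*(-1))) - 64) + 85)*(-1985) = ((√(-3 + (0 + 4)) - 64) + 85)*(-1985) = ((√(-3 + 4) - 64) + 85)*(-1985) = ((√1 - 64) + 85)*(-1985) = ((1 - 64) + 85)*(-1985) = (-63 + 85)*(-1985) = 22*(-1985) = -43670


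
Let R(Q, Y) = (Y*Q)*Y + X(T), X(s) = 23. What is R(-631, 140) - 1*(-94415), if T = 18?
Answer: -12273162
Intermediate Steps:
R(Q, Y) = 23 + Q*Y² (R(Q, Y) = (Y*Q)*Y + 23 = (Q*Y)*Y + 23 = Q*Y² + 23 = 23 + Q*Y²)
R(-631, 140) - 1*(-94415) = (23 - 631*140²) - 1*(-94415) = (23 - 631*19600) + 94415 = (23 - 12367600) + 94415 = -12367577 + 94415 = -12273162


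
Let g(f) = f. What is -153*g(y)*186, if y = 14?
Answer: -398412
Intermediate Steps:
-153*g(y)*186 = -153*14*186 = -2142*186 = -398412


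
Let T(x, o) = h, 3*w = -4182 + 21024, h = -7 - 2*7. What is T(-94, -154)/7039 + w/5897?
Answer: 39393109/41508983 ≈ 0.94903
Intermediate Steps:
h = -21 (h = -7 - 14 = -21)
w = 5614 (w = (-4182 + 21024)/3 = (⅓)*16842 = 5614)
T(x, o) = -21
T(-94, -154)/7039 + w/5897 = -21/7039 + 5614/5897 = 39393109/41508983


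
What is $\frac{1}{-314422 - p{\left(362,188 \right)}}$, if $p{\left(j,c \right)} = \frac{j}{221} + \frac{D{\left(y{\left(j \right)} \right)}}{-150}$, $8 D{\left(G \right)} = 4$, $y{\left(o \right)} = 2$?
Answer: $- \frac{66300}{20846286979} \approx -3.1804 \cdot 10^{-6}$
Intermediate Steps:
$D{\left(G \right)} = \frac{1}{2}$ ($D{\left(G \right)} = \frac{1}{8} \cdot 4 = \frac{1}{2}$)
$p{\left(j,c \right)} = - \frac{1}{300} + \frac{j}{221}$ ($p{\left(j,c \right)} = \frac{j}{221} + \frac{1}{2 \left(-150\right)} = j \frac{1}{221} + \frac{1}{2} \left(- \frac{1}{150}\right) = \frac{j}{221} - \frac{1}{300} = - \frac{1}{300} + \frac{j}{221}$)
$\frac{1}{-314422 - p{\left(362,188 \right)}} = \frac{1}{-314422 - \left(- \frac{1}{300} + \frac{1}{221} \cdot 362\right)} = \frac{1}{-314422 - \left(- \frac{1}{300} + \frac{362}{221}\right)} = \frac{1}{-314422 - \frac{108379}{66300}} = \frac{1}{- \frac{20846286979}{66300}} = - \frac{66300}{20846286979}$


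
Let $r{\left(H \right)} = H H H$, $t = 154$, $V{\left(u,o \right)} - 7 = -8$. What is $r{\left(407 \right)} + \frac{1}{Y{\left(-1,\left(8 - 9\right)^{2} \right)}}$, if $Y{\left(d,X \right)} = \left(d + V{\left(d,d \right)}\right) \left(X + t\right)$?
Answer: $\frac{20899934329}{310} \approx 6.7419 \cdot 10^{7}$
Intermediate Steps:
$V{\left(u,o \right)} = -1$ ($V{\left(u,o \right)} = 7 - 8 = -1$)
$r{\left(H \right)} = H^{3}$ ($r{\left(H \right)} = H H^{2} = H^{3}$)
$Y{\left(d,X \right)} = \left(-1 + d\right) \left(154 + X\right)$ ($Y{\left(d,X \right)} = \left(d - 1\right) \left(X + 154\right) = \left(-1 + d\right) \left(154 + X\right)$)
$r{\left(407 \right)} + \frac{1}{Y{\left(-1,\left(8 - 9\right)^{2} \right)}} = 407^{3} + \frac{1}{-154 - \left(8 - 9\right)^{2} + 154 \left(-1\right) + \left(8 - 9\right)^{2} \left(-1\right)} = 67419143 + \frac{1}{-154 - \left(-1\right)^{2} - 154 + \left(-1\right)^{2} \left(-1\right)} = 67419143 + \frac{1}{-154 - 1 - 154 + 1 \left(-1\right)} = 67419143 + \frac{1}{-154 - 1 - 154 - 1} = 67419143 + \frac{1}{-310} = 67419143 - \frac{1}{310} = \frac{20899934329}{310}$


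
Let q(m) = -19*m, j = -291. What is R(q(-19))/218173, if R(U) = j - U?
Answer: -652/218173 ≈ -0.0029885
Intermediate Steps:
R(U) = -291 - U
R(q(-19))/218173 = (-291 - (-19)*(-19))/218173 = (-291 - 1*361)*(1/218173) = (-291 - 361)*(1/218173) = -652*1/218173 = -652/218173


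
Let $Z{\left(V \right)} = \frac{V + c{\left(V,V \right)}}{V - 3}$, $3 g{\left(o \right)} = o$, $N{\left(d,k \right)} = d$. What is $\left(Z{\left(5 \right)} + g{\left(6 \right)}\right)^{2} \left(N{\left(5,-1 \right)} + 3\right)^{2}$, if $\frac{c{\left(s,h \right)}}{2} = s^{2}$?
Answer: $55696$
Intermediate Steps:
$c{\left(s,h \right)} = 2 s^{2}$
$g{\left(o \right)} = \frac{o}{3}$
$Z{\left(V \right)} = \frac{V + 2 V^{2}}{-3 + V}$ ($Z{\left(V \right)} = \frac{V + 2 V^{2}}{V - 3} = \frac{V + 2 V^{2}}{-3 + V}$)
$\left(Z{\left(5 \right)} + g{\left(6 \right)}\right)^{2} \left(N{\left(5,-1 \right)} + 3\right)^{2} = \left(\frac{5 \left(1 + 2 \cdot 5\right)}{-3 + 5} + \frac{1}{3} \cdot 6\right)^{2} \left(5 + 3\right)^{2} = \left(\frac{5 \left(1 + 10\right)}{2} + 2\right)^{2} \cdot 8^{2} = \left(5 \cdot \frac{1}{2} \cdot 11 + 2\right)^{2} \cdot 64 = \left(\frac{55}{2} + 2\right)^{2} \cdot 64 = \left(\frac{59}{2}\right)^{2} \cdot 64 = \frac{3481}{4} \cdot 64 = 55696$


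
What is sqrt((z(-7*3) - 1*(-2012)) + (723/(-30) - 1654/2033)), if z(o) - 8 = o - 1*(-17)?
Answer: 3*sqrt(91437082190)/20330 ≈ 44.622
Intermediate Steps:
z(o) = 25 + o (z(o) = 8 + (o - 1*(-17)) = 8 + (o + 17) = 8 + (17 + o) = 25 + o)
sqrt((z(-7*3) - 1*(-2012)) + (723/(-30) - 1654/2033)) = sqrt(((25 - 7*3) - 1*(-2012)) + (723/(-30) - 1654/2033)) = sqrt(((25 - 21) + 2012) + (723*(-1/30) - 1654*1/2033)) = sqrt((4 + 2012) + (-241/10 - 1654/2033)) = sqrt(2016 - 506493/20330) = sqrt(40478787/20330) = 3*sqrt(91437082190)/20330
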